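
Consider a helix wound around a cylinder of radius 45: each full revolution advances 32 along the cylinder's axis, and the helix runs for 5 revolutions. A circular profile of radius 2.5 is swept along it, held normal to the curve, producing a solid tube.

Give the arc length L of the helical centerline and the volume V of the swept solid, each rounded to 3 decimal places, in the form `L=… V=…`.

2πR = 2π·45 = 282.743339
per-turn = √(282.743339² + 32²) = √(79943.7956 + 1024) = √80967.7956 = 284.548407
L = 5 × 284.548407 = 1422.742033
V = π·2.5² × L = 19.634954 × 1422.742033 = 27935.474484

L=1422.742 V=27935.474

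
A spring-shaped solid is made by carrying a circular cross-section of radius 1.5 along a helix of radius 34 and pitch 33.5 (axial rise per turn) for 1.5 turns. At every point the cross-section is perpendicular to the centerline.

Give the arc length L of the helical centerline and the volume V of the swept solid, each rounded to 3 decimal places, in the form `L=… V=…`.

2πR = 2π·34 = 213.628300
per-turn = √(213.628300² + 33.5²) = √(45637.0508 + 1122.25) = √46759.3008 = 216.238990
L = 1.5 × 216.238990 = 324.358485
V = π·1.5² × L = 7.068583 × 324.358485 = 2292.755024

L=324.358 V=2292.755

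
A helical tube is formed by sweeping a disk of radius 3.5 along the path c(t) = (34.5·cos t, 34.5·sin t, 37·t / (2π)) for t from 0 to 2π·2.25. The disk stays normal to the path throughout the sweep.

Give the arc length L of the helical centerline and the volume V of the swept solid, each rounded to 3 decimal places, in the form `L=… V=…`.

2πR = 2π·34.5 = 216.769893
per-turn = √(216.769893² + 37²) = √(46989.1866 + 1369) = √48358.1866 = 219.904949
L = 2.25 × 219.904949 = 494.786135
V = π·3.5² × L = 38.484510 × 494.786135 = 19041.601965

L=494.786 V=19041.602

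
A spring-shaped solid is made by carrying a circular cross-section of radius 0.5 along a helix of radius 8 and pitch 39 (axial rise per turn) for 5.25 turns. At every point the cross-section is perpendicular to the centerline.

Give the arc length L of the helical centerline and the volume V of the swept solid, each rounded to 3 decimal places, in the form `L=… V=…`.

L=334.010 V=262.331

2πR = 2π·8 = 50.265482
per-turn = √(50.265482² + 39²) = √(2526.6187 + 1521) = √4047.6187 = 63.620899
L = 5.25 × 63.620899 = 334.009717
V = π·0.5² × L = 0.785398 × 334.009717 = 262.330618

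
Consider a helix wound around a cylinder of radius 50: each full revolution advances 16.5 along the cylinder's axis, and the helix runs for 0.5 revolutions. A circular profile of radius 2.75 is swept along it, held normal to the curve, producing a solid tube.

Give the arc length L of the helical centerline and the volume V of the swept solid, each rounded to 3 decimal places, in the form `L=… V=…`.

L=157.296 V=3737.088

2πR = 2π·50 = 314.159265
per-turn = √(314.159265² + 16.5²) = √(98696.0440 + 272.25) = √98968.2940 = 314.592266
L = 0.5 × 314.592266 = 157.296133
V = π·2.75² × L = 23.758294 × 157.296133 = 3737.087846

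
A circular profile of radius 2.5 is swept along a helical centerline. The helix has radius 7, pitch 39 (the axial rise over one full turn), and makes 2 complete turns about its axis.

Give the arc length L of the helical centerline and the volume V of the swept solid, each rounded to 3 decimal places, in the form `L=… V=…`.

2πR = 2π·7 = 43.982297
per-turn = √(43.982297² + 39²) = √(1934.4425 + 1521) = √3455.4425 = 58.783012
L = 2 × 58.783012 = 117.566023
V = π·2.5² × L = 19.634954 × 117.566023 = 2308.403471

L=117.566 V=2308.403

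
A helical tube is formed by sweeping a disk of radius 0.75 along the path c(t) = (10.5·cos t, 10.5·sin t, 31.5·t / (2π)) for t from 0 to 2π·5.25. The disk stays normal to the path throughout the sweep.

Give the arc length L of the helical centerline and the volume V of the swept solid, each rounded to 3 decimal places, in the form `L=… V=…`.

L=383.816 V=678.258

2πR = 2π·10.5 = 65.973446
per-turn = √(65.973446² + 31.5²) = √(4352.4955 + 992.25) = √5344.7455 = 73.107767
L = 5.25 × 73.107767 = 383.815775
V = π·0.75² × L = 1.767146 × 383.815775 = 678.258460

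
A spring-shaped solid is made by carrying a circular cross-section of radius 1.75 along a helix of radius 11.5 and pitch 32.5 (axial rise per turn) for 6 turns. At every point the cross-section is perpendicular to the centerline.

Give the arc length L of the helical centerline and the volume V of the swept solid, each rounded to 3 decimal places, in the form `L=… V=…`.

L=475.375 V=4573.647

2πR = 2π·11.5 = 72.256631
per-turn = √(72.256631² + 32.5²) = √(5221.0207 + 1056.25) = √6277.2707 = 79.229229
L = 6 × 79.229229 = 475.375374
V = π·1.75² × L = 9.621128 × 475.375374 = 4573.647084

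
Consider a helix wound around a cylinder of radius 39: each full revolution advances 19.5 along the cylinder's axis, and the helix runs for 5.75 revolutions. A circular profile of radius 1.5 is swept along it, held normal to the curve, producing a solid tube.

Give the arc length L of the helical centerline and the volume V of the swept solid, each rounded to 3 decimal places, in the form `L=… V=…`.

2πR = 2π·39 = 245.044227
per-turn = √(245.044227² + 19.5²) = √(60046.6732 + 380.25) = √60426.9232 = 245.818883
L = 5.75 × 245.818883 = 1413.458577
V = π·1.5² × L = 7.068583 × 1413.458577 = 9991.149930

L=1413.459 V=9991.150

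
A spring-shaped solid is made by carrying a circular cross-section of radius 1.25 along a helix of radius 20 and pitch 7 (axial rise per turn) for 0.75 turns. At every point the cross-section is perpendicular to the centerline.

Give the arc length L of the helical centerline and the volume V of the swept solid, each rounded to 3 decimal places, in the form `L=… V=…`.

2πR = 2π·20 = 125.663706
per-turn = √(125.663706² + 7²) = √(15791.3670 + 49) = √15840.3670 = 125.858520
L = 0.75 × 125.858520 = 94.393890
V = π·1.25² × L = 4.908739 × 94.393890 = 463.354924

L=94.394 V=463.355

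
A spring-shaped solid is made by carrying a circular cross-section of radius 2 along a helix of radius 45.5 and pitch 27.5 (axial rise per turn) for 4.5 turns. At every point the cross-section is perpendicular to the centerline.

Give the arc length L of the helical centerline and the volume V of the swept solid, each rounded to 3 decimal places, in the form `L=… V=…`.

L=1292.420 V=16241.034

2πR = 2π·45.5 = 285.884931
per-turn = √(285.884931² + 27.5²) = √(81730.1940 + 756.25) = √82486.4440 = 287.204533
L = 4.5 × 287.204533 = 1292.420401
V = π·2² × L = 12.566371 × 1292.420401 = 16241.033744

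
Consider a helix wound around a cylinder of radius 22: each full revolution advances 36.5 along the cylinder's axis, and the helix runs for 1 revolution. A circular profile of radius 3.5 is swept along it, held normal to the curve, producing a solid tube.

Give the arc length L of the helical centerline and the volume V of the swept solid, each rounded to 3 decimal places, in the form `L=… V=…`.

2πR = 2π·22 = 138.230077
per-turn = √(138.230077² + 36.5²) = √(19107.5541 + 1332.25) = √20439.8041 = 142.967843
L = 1 × 142.967843 = 142.967843
V = π·3.5² × L = 38.484510 × 142.967843 = 5502.047383

L=142.968 V=5502.047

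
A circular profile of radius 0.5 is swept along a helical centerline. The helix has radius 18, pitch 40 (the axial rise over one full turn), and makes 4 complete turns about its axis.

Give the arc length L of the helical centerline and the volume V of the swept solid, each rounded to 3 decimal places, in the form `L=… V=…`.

L=479.850 V=376.873

2πR = 2π·18 = 113.097336
per-turn = √(113.097336² + 40²) = √(12791.0073 + 1600) = √14391.0073 = 119.962525
L = 4 × 119.962525 = 479.850098
V = π·0.5² × L = 0.785398 × 479.850098 = 376.873386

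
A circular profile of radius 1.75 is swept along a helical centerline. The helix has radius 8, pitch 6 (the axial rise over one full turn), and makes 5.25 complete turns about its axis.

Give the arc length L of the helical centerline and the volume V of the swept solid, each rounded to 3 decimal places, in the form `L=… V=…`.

2πR = 2π·8 = 50.265482
per-turn = √(50.265482² + 6²) = √(2526.6187 + 36) = √2562.6187 = 50.622315
L = 5.25 × 50.622315 = 265.767151
V = π·1.75² × L = 9.621128 × 265.767151 = 2556.979647

L=265.767 V=2556.980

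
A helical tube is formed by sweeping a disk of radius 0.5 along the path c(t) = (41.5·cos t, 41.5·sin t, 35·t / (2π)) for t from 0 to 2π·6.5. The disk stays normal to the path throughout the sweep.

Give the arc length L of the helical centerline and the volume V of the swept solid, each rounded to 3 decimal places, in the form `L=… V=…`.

2πR = 2π·41.5 = 260.752190
per-turn = √(260.752190² + 35²) = √(67991.7047 + 1225) = √69216.7047 = 263.090678
L = 6.5 × 263.090678 = 1710.089405
V = π·0.5² × L = 0.785398 × 1710.089405 = 1343.101078

L=1710.089 V=1343.101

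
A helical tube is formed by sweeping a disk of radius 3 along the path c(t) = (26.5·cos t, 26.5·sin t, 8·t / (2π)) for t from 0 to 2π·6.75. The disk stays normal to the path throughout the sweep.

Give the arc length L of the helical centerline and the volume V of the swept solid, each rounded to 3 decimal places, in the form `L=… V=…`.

2πR = 2π·26.5 = 166.504411
per-turn = √(166.504411² + 8²) = √(27723.7188 + 64) = √27787.7188 = 166.696487
L = 6.75 × 166.696487 = 1125.201287
V = π·3² × L = 28.274334 × 1125.201287 = 31814.316872

L=1125.201 V=31814.317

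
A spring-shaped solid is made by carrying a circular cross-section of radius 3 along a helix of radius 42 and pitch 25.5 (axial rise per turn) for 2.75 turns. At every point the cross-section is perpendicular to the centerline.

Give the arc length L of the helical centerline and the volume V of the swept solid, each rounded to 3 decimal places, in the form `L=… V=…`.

2πR = 2π·42 = 263.893783
per-turn = √(263.893783² + 25.5²) = √(69639.9287 + 650.25) = √70290.1787 = 265.122950
L = 2.75 × 265.122950 = 729.088113
V = π·3² × L = 28.274334 × 729.088113 = 20614.480728

L=729.088 V=20614.481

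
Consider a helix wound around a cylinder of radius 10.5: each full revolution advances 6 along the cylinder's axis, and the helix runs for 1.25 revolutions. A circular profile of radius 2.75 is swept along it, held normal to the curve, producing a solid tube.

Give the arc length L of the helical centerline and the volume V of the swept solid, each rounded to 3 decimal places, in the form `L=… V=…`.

2πR = 2π·10.5 = 65.973446
per-turn = √(65.973446² + 6²) = √(4352.4955 + 36) = √4388.4955 = 66.245721
L = 1.25 × 66.245721 = 82.807151
V = π·2.75² × L = 23.758294 × 82.807151 = 1967.356679

L=82.807 V=1967.357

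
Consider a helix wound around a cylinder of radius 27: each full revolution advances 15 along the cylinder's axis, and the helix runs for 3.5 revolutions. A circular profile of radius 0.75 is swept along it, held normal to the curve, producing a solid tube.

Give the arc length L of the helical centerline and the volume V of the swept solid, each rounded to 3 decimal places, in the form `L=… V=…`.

L=596.078 V=1053.356

2πR = 2π·27 = 169.646003
per-turn = √(169.646003² + 15²) = √(28779.7664 + 225) = √29004.7664 = 170.307858
L = 3.5 × 170.307858 = 596.077502
V = π·0.75² × L = 1.767146 × 596.077502 = 1053.355895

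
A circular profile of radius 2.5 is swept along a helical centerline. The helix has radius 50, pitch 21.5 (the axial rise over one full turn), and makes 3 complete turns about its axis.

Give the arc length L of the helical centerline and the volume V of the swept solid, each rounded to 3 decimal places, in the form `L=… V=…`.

L=944.682 V=18548.794

2πR = 2π·50 = 314.159265
per-turn = √(314.159265² + 21.5²) = √(98696.0440 + 462.25) = √99158.2940 = 314.894100
L = 3 × 314.894100 = 944.682299
V = π·2.5² × L = 19.634954 × 944.682299 = 18548.793566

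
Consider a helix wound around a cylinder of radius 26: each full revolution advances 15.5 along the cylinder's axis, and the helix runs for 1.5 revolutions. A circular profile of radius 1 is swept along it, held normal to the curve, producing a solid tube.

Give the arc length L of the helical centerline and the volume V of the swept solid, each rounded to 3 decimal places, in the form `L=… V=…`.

L=246.145 V=773.287

2πR = 2π·26 = 163.362818
per-turn = √(163.362818² + 15.5²) = √(26687.4103 + 240.25) = √26927.6603 = 164.096497
L = 1.5 × 164.096497 = 246.144745
V = π·1² × L = 3.141593 × 246.144745 = 773.286524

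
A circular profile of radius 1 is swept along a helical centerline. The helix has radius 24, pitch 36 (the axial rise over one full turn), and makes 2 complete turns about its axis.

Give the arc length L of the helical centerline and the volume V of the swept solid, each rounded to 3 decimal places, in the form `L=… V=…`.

L=310.068 V=974.108

2πR = 2π·24 = 150.796447
per-turn = √(150.796447² + 36²) = √(22739.5685 + 1296) = √24035.5685 = 155.034088
L = 2 × 155.034088 = 310.068177
V = π·1² × L = 3.141593 × 310.068177 = 974.107906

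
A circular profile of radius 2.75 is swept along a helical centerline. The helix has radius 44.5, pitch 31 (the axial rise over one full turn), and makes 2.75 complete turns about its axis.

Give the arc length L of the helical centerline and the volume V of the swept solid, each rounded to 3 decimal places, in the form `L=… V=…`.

L=773.616 V=18379.803

2πR = 2π·44.5 = 279.601746
per-turn = √(279.601746² + 31²) = √(78177.1365 + 961) = √79138.1365 = 281.315013
L = 2.75 × 281.315013 = 773.616285
V = π·2.75² × L = 23.758294 × 773.616285 = 18379.803493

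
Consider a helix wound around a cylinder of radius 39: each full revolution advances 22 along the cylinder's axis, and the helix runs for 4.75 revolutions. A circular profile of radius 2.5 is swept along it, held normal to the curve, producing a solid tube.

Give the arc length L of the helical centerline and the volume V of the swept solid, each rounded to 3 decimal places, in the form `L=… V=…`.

2πR = 2π·39 = 245.044227
per-turn = √(245.044227² + 22²) = √(60046.6732 + 484) = √60530.6732 = 246.029822
L = 4.75 × 246.029822 = 1168.641653
V = π·2.5² × L = 19.634954 × 1168.641653 = 22946.225202

L=1168.642 V=22946.225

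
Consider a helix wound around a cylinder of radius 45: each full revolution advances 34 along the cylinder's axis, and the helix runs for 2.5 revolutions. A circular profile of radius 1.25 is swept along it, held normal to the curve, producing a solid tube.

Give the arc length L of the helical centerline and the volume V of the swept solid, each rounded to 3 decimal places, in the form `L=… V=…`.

2πR = 2π·45 = 282.743339
per-turn = √(282.743339² + 34²) = √(79943.7956 + 1156) = √81099.7956 = 284.780259
L = 2.5 × 284.780259 = 711.950646
V = π·1.25² × L = 4.908739 × 711.950646 = 3494.779563

L=711.951 V=3494.780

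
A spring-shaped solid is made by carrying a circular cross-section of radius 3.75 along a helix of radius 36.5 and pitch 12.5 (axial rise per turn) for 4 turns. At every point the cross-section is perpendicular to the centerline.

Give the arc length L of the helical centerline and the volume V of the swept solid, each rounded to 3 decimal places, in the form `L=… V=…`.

L=918.707 V=40587.217

2πR = 2π·36.5 = 229.336264
per-turn = √(229.336264² + 12.5²) = √(52595.1219 + 156.25) = √52751.3719 = 229.676668
L = 4 × 229.676668 = 918.706672
V = π·3.75² × L = 44.178647 × 918.706672 = 40587.217487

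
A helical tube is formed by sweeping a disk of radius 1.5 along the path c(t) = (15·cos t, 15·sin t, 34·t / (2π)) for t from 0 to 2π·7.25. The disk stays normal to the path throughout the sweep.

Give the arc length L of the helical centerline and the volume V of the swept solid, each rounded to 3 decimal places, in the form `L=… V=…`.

2πR = 2π·15 = 94.247780
per-turn = √(94.247780² + 34²) = √(8882.6440 + 1156) = √10038.6440 = 100.193033
L = 7.25 × 100.193033 = 726.399493
V = π·1.5² × L = 7.068583 × 726.399493 = 5134.615448

L=726.399 V=5134.615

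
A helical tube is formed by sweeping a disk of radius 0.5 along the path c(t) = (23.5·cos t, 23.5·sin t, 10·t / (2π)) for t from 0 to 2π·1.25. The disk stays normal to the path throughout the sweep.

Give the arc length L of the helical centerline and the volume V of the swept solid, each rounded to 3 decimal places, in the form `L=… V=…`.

2πR = 2π·23.5 = 147.654855
per-turn = √(147.654855² + 10²) = √(21801.9561 + 100) = √21901.9561 = 147.993095
L = 1.25 × 147.993095 = 184.991369
V = π·0.5² × L = 0.785398 × 184.991369 = 145.291881

L=184.991 V=145.292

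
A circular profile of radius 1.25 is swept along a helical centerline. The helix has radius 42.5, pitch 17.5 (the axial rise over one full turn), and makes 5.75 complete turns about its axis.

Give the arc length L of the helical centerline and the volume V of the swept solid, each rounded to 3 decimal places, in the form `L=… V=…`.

2πR = 2π·42.5 = 267.035376
per-turn = √(267.035376² + 17.5²) = √(71307.8918 + 306.25) = √71614.1418 = 267.608187
L = 5.75 × 267.608187 = 1538.747076
V = π·1.25² × L = 4.908739 × 1538.747076 = 7553.307045

L=1538.747 V=7553.307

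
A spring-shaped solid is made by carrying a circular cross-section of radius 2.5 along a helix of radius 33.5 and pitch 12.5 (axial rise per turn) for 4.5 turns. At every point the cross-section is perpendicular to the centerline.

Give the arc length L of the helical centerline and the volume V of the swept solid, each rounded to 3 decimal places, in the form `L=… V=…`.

L=948.859 V=18630.802

2πR = 2π·33.5 = 210.486708
per-turn = √(210.486708² + 12.5²) = √(44304.6542 + 156.25) = √44460.9042 = 210.857545
L = 4.5 × 210.857545 = 948.858951
V = π·2.5² × L = 19.634954 × 948.858951 = 18630.801939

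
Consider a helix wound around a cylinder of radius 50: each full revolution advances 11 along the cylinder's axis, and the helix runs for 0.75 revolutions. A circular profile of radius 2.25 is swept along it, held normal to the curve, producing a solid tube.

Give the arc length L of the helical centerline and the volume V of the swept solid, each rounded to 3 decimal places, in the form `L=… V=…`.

2πR = 2π·50 = 314.159265
per-turn = √(314.159265² + 11²) = √(98696.0440 + 121) = √98817.0440 = 314.351784
L = 0.75 × 314.351784 = 235.763838
V = π·2.25² × L = 15.904313 × 235.763838 = 3749.661827

L=235.764 V=3749.662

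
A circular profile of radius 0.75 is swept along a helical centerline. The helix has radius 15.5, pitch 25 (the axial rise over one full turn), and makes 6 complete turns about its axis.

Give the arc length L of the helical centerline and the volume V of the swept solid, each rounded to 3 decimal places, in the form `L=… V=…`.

2πR = 2π·15.5 = 97.389372
per-turn = √(97.389372² + 25²) = √(9484.6898 + 625) = √10109.6898 = 100.546953
L = 6 × 100.546953 = 603.281720
V = π·0.75² × L = 1.767146 × 603.281720 = 1066.086799

L=603.282 V=1066.087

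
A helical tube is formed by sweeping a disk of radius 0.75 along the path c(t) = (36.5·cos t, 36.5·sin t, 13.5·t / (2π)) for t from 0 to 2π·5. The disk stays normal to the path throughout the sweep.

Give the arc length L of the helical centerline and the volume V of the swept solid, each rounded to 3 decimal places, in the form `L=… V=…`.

L=1148.666 V=2029.861

2πR = 2π·36.5 = 229.336264
per-turn = √(229.336264² + 13.5²) = √(52595.1219 + 182.25) = √52777.3719 = 229.733262
L = 5 × 229.733262 = 1148.666312
V = π·0.75² × L = 1.767146 × 1148.666312 = 2029.860927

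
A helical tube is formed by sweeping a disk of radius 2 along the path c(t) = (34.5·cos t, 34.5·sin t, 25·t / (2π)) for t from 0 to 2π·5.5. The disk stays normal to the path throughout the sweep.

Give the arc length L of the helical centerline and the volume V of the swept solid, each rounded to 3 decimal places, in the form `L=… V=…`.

L=1200.137 V=15081.368

2πR = 2π·34.5 = 216.769893
per-turn = √(216.769893² + 25²) = √(46989.1866 + 625) = √47614.1866 = 218.206752
L = 5.5 × 218.206752 = 1200.137135
V = π·2² × L = 12.566371 × 1200.137135 = 15081.368029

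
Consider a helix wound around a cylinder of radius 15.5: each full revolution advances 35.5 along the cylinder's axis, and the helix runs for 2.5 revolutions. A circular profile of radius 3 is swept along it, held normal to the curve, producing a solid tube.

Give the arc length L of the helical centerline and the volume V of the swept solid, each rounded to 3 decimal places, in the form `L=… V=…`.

2πR = 2π·15.5 = 97.389372
per-turn = √(97.389372² + 35.5²) = √(9484.6898 + 1260.25) = √10744.9398 = 103.657802
L = 2.5 × 103.657802 = 259.144504
V = π·3² × L = 28.274334 × 259.144504 = 7327.138229

L=259.145 V=7327.138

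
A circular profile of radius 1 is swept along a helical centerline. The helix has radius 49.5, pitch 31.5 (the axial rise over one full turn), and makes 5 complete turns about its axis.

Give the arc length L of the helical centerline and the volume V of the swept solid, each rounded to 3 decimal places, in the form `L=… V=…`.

2πR = 2π·49.5 = 311.017673
per-turn = √(311.017673² + 31.5²) = √(96731.9927 + 992.25) = √97724.2427 = 312.608769
L = 5 × 312.608769 = 1563.043847
V = π·1² × L = 3.141593 × 1563.043847 = 4910.447068

L=1563.044 V=4910.447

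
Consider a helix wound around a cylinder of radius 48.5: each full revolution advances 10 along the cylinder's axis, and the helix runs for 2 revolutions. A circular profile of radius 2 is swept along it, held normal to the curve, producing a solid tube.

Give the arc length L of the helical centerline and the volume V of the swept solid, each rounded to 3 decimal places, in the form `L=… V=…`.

L=609.797 V=7662.936

2πR = 2π·48.5 = 304.734487
per-turn = √(304.734487² + 10²) = √(92863.1078 + 100) = √92963.1078 = 304.898521
L = 2 × 304.898521 = 609.797041
V = π·2² × L = 12.566371 × 609.797041 = 7662.935617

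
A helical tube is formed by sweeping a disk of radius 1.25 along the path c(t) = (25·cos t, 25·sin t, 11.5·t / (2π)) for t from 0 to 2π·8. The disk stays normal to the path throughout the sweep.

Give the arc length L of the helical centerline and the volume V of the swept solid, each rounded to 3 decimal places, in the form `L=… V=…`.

2πR = 2π·25 = 157.079633
per-turn = √(157.079633² + 11.5²) = √(24674.0110 + 132.25) = √24806.2610 = 157.500035
L = 8 × 157.500035 = 1260.000279
V = π·1.25² × L = 4.908739 × 1260.000279 = 6185.011908

L=1260.000 V=6185.012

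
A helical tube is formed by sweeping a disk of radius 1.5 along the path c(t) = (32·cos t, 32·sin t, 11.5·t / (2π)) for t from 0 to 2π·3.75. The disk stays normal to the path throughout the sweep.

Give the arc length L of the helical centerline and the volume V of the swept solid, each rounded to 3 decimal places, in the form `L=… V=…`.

2πR = 2π·32 = 201.061930
per-turn = √(201.061930² + 11.5²) = √(40425.8996 + 132.25) = √40558.1496 = 201.390540
L = 3.75 × 201.390540 = 755.214525
V = π·1.5² × L = 7.068583 × 755.214525 = 5338.296910

L=755.215 V=5338.297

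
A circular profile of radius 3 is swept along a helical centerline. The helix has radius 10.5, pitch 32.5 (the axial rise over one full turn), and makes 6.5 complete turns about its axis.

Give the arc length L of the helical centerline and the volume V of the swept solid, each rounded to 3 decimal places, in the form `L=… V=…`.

L=478.037 V=13516.181

2πR = 2π·10.5 = 65.973446
per-turn = √(65.973446² + 32.5²) = √(4352.4955 + 1056.25) = √5408.7455 = 73.544174
L = 6.5 × 73.544174 = 478.037132
V = π·3² × L = 28.274334 × 478.037132 = 13516.181464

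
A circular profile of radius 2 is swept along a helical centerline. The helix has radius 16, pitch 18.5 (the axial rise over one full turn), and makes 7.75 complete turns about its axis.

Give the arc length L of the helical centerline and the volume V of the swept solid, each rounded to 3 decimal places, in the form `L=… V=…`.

2πR = 2π·16 = 100.530965
per-turn = √(100.530965² + 18.5²) = √(10106.4749 + 342.25) = √10448.7249 = 102.219005
L = 7.75 × 102.219005 = 792.197286
V = π·2² × L = 12.566371 × 792.197286 = 9955.044694

L=792.197 V=9955.045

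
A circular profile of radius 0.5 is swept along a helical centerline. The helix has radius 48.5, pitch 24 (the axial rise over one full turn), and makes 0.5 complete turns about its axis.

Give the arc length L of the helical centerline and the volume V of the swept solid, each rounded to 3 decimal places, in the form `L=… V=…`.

L=152.839 V=120.040

2πR = 2π·48.5 = 304.734487
per-turn = √(304.734487² + 24²) = √(92863.1078 + 576) = √93439.1078 = 305.678111
L = 0.5 × 305.678111 = 152.839056
V = π·0.5² × L = 0.785398 × 152.839056 = 120.039514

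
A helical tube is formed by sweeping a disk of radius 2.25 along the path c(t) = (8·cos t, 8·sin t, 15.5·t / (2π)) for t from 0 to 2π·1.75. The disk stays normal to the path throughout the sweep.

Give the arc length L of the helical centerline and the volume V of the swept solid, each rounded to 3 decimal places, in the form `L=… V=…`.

2πR = 2π·8 = 50.265482
per-turn = √(50.265482² + 15.5²) = √(2526.6187 + 240.25) = √2766.8687 = 52.601034
L = 1.75 × 52.601034 = 92.051809
V = π·2.25² × L = 15.904313 × 92.051809 = 1464.020759

L=92.052 V=1464.021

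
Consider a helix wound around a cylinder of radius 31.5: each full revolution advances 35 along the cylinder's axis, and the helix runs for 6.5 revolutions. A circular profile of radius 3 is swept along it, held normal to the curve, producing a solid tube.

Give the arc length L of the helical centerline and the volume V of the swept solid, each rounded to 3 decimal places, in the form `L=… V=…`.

L=1306.443 V=36938.799

2πR = 2π·31.5 = 197.920337
per-turn = √(197.920337² + 35²) = √(39172.4599 + 1225) = √40397.4599 = 200.991194
L = 6.5 × 200.991194 = 1306.442758
V = π·3² × L = 28.274334 × 1306.442758 = 36938.798732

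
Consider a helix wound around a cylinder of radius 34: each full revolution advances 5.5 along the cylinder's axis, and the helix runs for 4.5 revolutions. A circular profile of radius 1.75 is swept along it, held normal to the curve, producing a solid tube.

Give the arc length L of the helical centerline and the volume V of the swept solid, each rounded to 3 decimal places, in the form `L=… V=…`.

2πR = 2π·34 = 213.628300
per-turn = √(213.628300² + 5.5²) = √(45637.0508 + 30.25) = √45667.3008 = 213.699089
L = 4.5 × 213.699089 = 961.645902
V = π·1.75² × L = 9.621128 × 961.645902 = 9252.117831

L=961.646 V=9252.118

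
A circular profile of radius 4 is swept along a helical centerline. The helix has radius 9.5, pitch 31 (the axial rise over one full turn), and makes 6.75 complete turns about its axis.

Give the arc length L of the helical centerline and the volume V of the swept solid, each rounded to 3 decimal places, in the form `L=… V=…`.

L=454.006 V=22820.830

2πR = 2π·9.5 = 59.690260
per-turn = √(59.690260² + 31²) = √(3562.9272 + 961) = √4523.9272 = 67.260146
L = 6.75 × 67.260146 = 454.005983
V = π·4² × L = 50.265482 × 454.005983 = 22820.829771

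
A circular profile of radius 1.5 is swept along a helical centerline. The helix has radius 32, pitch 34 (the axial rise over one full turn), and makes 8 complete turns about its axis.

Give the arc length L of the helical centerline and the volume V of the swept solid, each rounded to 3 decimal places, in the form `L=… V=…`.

L=1631.331 V=11531.201

2πR = 2π·32 = 201.061930
per-turn = √(201.061930² + 34²) = √(40425.8996 + 1156) = √41581.8996 = 203.916404
L = 8 × 203.916404 = 1631.331228
V = π·1.5² × L = 7.068583 × 1631.331228 = 11531.200955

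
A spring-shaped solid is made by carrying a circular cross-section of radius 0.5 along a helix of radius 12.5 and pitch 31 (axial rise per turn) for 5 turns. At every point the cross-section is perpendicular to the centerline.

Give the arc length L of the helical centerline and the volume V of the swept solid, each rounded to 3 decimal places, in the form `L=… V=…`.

L=422.182 V=331.581

2πR = 2π·12.5 = 78.539816
per-turn = √(78.539816² + 31²) = √(6168.5028 + 961) = √7129.5028 = 84.436383
L = 5 × 84.436383 = 422.181914
V = π·0.5² × L = 0.785398 × 422.181914 = 331.580900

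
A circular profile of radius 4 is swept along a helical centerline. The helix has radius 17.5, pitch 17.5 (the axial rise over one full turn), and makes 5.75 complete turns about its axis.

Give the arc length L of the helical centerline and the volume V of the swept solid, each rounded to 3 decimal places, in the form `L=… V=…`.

2πR = 2π·17.5 = 109.955743
per-turn = √(109.955743² + 17.5²) = √(12090.2654 + 306.25) = √12396.5154 = 111.339640
L = 5.75 × 111.339640 = 640.202929
V = π·4² × L = 50.265482 × 640.202929 = 32180.109090

L=640.203 V=32180.109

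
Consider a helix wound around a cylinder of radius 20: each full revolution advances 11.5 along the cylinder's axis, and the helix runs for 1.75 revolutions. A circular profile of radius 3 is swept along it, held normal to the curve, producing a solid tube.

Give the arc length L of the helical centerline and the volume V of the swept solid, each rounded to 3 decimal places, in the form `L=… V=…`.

2πR = 2π·20 = 125.663706
per-turn = √(125.663706² + 11.5²) = √(15791.3670 + 132.25) = √15923.6170 = 126.188815
L = 1.75 × 126.188815 = 220.830426
V = π·3² × L = 28.274334 × 220.830426 = 6243.833205

L=220.830 V=6243.833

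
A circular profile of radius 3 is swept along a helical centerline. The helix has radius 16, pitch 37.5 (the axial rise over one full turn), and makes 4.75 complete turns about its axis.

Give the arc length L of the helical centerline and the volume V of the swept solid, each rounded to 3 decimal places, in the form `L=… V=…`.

2πR = 2π·16 = 100.530965
per-turn = √(100.530965² + 37.5²) = √(10106.4749 + 1406.25) = √11512.7249 = 107.297367
L = 4.75 × 107.297367 = 509.662492
V = π·3² × L = 28.274334 × 509.662492 = 14410.367465

L=509.662 V=14410.367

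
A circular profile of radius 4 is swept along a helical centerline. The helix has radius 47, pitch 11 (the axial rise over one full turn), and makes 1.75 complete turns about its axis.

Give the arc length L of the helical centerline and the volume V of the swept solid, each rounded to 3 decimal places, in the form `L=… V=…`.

2πR = 2π·47 = 295.309709
per-turn = √(295.309709² + 11²) = √(87207.8245 + 121) = √87328.8245 = 295.514508
L = 1.75 × 295.514508 = 517.150389
V = π·4² × L = 50.265482 × 517.150389 = 25994.813814

L=517.150 V=25994.814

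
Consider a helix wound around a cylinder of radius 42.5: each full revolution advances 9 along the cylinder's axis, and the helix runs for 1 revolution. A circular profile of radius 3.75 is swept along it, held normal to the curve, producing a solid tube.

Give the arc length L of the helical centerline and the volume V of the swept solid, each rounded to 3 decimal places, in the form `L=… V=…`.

L=267.187 V=11803.960

2πR = 2π·42.5 = 267.035376
per-turn = √(267.035376² + 9²) = √(71307.8918 + 81) = √71388.8918 = 267.186998
L = 1 × 267.186998 = 267.186998
V = π·3.75² × L = 44.178647 × 267.186998 = 11803.959977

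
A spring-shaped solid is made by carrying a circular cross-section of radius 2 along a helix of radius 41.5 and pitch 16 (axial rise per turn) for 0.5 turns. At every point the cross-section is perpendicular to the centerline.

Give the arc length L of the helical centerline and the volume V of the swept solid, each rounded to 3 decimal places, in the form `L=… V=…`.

2πR = 2π·41.5 = 260.752190
per-turn = √(260.752190² + 16²) = √(67991.7047 + 256) = √68247.7047 = 261.242617
L = 0.5 × 261.242617 = 130.621308
V = π·2² × L = 12.566371 × 130.621308 = 1641.435770

L=130.621 V=1641.436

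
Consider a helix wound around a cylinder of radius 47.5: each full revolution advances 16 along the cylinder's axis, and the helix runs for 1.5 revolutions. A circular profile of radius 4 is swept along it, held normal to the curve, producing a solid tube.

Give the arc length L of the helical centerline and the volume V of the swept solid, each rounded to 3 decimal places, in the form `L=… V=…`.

L=448.320 V=22535.012

2πR = 2π·47.5 = 298.451302
per-turn = √(298.451302² + 16²) = √(89073.1797 + 256) = √89329.1797 = 298.879875
L = 1.5 × 298.879875 = 448.319813
V = π·4² × L = 50.265482 × 448.319813 = 22535.011676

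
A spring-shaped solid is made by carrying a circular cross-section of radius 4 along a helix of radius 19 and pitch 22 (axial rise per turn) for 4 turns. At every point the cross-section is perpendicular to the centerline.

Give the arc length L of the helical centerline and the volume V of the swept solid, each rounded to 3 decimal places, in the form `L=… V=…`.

2πR = 2π·19 = 119.380521
per-turn = √(119.380521² + 22²) = √(14251.7088 + 484) = √14735.7088 = 121.390728
L = 4 × 121.390728 = 485.562911
V = π·4² × L = 50.265482 × 485.562911 = 24407.053961

L=485.563 V=24407.054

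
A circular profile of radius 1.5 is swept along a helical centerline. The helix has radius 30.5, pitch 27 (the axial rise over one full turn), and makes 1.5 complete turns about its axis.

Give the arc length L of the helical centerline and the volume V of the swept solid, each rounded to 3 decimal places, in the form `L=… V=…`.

L=290.295 V=2051.973

2πR = 2π·30.5 = 191.637152
per-turn = √(191.637152² + 27²) = √(36724.7980 + 729) = √37453.7980 = 193.529837
L = 1.5 × 193.529837 = 290.294756
V = π·1.5² × L = 7.068583 × 290.294756 = 2051.972715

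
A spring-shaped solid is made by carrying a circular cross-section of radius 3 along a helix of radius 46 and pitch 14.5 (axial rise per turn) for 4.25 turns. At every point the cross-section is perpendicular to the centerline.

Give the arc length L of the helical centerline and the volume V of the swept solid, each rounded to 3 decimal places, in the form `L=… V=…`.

L=1229.908 V=34774.817

2πR = 2π·46 = 289.026524
per-turn = √(289.026524² + 14.5²) = √(83536.3317 + 210.25) = √83746.5817 = 289.390017
L = 4.25 × 289.390017 = 1229.907570
V = π·3² × L = 28.274334 × 1229.907570 = 34774.817282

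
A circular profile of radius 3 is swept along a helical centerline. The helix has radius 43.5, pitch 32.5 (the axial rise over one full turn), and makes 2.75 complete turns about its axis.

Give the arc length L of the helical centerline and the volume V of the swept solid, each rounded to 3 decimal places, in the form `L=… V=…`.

2πR = 2π·43.5 = 273.318561
per-turn = √(273.318561² + 32.5²) = √(74703.0357 + 1056.25) = √75759.2857 = 275.244048
L = 2.75 × 275.244048 = 756.921131
V = π·3² × L = 28.274334 × 756.921131 = 21401.440774

L=756.921 V=21401.441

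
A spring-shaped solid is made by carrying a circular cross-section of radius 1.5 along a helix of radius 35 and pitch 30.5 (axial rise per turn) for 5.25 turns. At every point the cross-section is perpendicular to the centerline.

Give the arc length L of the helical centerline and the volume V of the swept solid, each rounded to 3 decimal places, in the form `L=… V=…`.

L=1165.586 V=8239.045

2πR = 2π·35 = 219.911486
per-turn = √(219.911486² + 30.5²) = √(48361.0616 + 930.25) = √49291.3116 = 222.016467
L = 5.25 × 222.016467 = 1165.586451
V = π·1.5² × L = 7.068583 × 1165.586451 = 8239.045122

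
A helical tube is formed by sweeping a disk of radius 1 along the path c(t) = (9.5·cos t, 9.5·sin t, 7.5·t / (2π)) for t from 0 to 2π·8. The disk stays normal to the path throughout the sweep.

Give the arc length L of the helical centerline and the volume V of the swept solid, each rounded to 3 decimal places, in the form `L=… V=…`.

L=481.277 V=1511.976

2πR = 2π·9.5 = 59.690260
per-turn = √(59.690260² + 7.5²) = √(3562.9272 + 56.25) = √3619.1772 = 60.159598
L = 8 × 60.159598 = 481.276781
V = π·1² × L = 3.141593 × 481.276781 = 1511.975600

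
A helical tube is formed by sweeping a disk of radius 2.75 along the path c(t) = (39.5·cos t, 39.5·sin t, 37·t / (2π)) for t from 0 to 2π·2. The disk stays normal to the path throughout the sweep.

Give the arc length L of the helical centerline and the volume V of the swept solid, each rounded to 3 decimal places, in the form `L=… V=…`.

2πR = 2π·39.5 = 248.185820
per-turn = √(248.185820² + 37²) = √(61596.2011 + 1369) = √62965.2011 = 250.928677
L = 2 × 250.928677 = 501.857355
V = π·2.75² × L = 23.758294 × 501.857355 = 11923.274797

L=501.857 V=11923.275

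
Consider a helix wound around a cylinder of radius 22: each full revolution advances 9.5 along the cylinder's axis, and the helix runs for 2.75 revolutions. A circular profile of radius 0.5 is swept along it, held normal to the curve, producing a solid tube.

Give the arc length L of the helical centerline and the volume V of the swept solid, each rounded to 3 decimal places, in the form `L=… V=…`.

L=381.029 V=299.260

2πR = 2π·22 = 138.230077
per-turn = √(138.230077² + 9.5²) = √(19107.5541 + 90.25) = √19197.8041 = 138.556141
L = 2.75 × 138.556141 = 381.029387
V = π·0.5² × L = 0.785398 × 381.029387 = 299.259781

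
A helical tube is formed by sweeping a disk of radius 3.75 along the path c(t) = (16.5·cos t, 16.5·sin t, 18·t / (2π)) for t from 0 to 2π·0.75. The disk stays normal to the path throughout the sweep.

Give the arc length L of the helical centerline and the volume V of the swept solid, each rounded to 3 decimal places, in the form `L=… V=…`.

2πR = 2π·16.5 = 103.672558
per-turn = √(103.672558² + 18²) = √(10747.9992 + 324) = √11071.9992 = 105.223568
L = 0.75 × 105.223568 = 78.917676
V = π·3.75² × L = 44.178647 × 78.917676 = 3486.476115

L=78.918 V=3486.476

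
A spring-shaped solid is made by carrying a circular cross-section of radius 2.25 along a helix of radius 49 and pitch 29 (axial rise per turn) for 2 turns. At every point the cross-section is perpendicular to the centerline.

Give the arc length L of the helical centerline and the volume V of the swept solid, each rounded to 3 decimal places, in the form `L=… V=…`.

2πR = 2π·49 = 307.876080
per-turn = √(307.876080² + 29²) = √(94787.6807 + 841) = √95628.6807 = 309.238873
L = 2 × 309.238873 = 618.477746
V = π·2.25² × L = 15.904313 × 618.477746 = 9836.463542

L=618.478 V=9836.464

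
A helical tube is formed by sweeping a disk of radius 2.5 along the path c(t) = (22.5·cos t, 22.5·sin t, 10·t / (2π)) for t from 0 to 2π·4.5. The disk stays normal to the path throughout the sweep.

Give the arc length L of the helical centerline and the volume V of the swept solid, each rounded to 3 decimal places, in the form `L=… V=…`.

L=637.762 V=12522.429

2πR = 2π·22.5 = 141.371669
per-turn = √(141.371669² + 10²) = √(19985.9489 + 100) = √20085.9489 = 141.724906
L = 4.5 × 141.724906 = 637.762076
V = π·2.5² × L = 19.634954 × 637.762076 = 12522.429078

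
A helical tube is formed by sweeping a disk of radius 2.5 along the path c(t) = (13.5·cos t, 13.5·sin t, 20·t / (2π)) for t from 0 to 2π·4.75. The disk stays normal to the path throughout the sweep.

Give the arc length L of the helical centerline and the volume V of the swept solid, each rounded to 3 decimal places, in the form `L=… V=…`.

L=413.958 V=8128.038

2πR = 2π·13.5 = 84.823002
per-turn = √(84.823002² + 20²) = √(7194.9416 + 400) = √7594.9416 = 87.148962
L = 4.75 × 87.148962 = 413.957570
V = π·2.5² × L = 19.634954 × 413.957570 = 8128.037887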